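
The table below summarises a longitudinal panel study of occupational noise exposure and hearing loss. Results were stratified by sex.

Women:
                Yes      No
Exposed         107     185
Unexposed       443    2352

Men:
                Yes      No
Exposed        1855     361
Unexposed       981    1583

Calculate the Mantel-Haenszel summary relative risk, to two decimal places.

2.20

RR_MH = Σ(aᵢ·n₀ᵢ/nᵢ) / Σ(cᵢ·n₁ᵢ/nᵢ), with n₁ᵢ = aᵢ+bᵢ (exposed), n₀ᵢ = cᵢ+dᵢ (unexposed), nᵢ = n₁ᵢ+n₀ᵢ.
Stratum 1 (Women): n₁ = 292, n₀ = 2795, n = 3087; a·n₀/n = 107·2795/3087 = 96.8788; c·n₁/n = 443·292/3087 = 41.9035
Stratum 2 (Men): n₁ = 2216, n₀ = 2564, n = 4780; a·n₀/n = 1855·2564/4780 = 995.0251; c·n₁/n = 981·2216/4780 = 454.7900
RR_MH = (96.8788 + 995.0251) / (41.9035 + 454.7900) = 1091.9040 / 496.6934 = 2.19835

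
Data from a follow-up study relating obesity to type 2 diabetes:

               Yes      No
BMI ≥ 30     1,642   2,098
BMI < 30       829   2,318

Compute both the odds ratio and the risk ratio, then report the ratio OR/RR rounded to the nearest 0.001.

Cells: a = 1642, b = 2098, c = 829, d = 2318.
OR = (1642·2318)/(2098·829) = 3806156/1739242 = 2.18840
Risk in exposed = 1642/3740 = 0.43904; risk in unexposed = 829/3147 = 0.26343; RR = 1.66665
OR/RR = 2.18840 / 1.66665 = 1.31305
The outcome is not rare, so the OR lies further from 1 than the RR.

1.313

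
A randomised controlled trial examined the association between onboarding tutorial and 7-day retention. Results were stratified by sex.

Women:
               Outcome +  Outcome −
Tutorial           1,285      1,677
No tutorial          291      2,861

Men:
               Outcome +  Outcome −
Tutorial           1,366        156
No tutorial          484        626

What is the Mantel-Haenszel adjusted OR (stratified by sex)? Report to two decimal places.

8.54

OR_MH = Σ(aᵢdᵢ/nᵢ) / Σ(bᵢcᵢ/nᵢ), where nᵢ is the stratum total.
Stratum 1 (Women): n = 6114; a·d/n = 1285·2861/6114 = 601.3060; b·c/n = 1677·291/6114 = 79.8180
Stratum 2 (Men): n = 2632; a·d/n = 1366·626/2632 = 324.8921; b·c/n = 156·484/2632 = 28.6869
OR_MH = (601.3060 + 324.8921) / (79.8180 + 28.6869) = 926.1981 / 108.5049 = 8.53600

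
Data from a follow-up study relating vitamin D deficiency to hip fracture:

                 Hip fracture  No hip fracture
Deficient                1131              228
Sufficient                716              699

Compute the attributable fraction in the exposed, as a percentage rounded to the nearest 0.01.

Cells: a = 1131, b = 228, c = 716, d = 699.
Risk in exposed = 1131/1359 = 0.83223; risk in unexposed = 716/1415 = 0.50601.
RR = 0.83223/0.50601 = 1.64470
AR% = (RR − 1)/RR × 100 = (1.64470 − 1)/1.64470 × 100 = 39.1986%

39.20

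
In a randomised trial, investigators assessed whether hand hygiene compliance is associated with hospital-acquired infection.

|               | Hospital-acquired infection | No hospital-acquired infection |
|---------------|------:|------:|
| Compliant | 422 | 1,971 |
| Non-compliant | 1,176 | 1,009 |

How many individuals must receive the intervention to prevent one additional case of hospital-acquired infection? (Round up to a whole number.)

Risk in treated group = 422/2393 = 0.17635; risk in control = 1176/2185 = 0.53822.
Absolute risk reduction = 0.53822 − 0.17635 = 0.36187
NNT = 1 / ARR = 1 / 0.36187 = 2.763 → round up → 3

3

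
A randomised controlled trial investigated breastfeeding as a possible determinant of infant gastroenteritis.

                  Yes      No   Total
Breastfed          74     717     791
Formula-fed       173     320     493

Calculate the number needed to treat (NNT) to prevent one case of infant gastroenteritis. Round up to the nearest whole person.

Risk in treated group = 74/791 = 0.09355; risk in control = 173/493 = 0.35091.
Absolute risk reduction = 0.35091 − 0.09355 = 0.25736
NNT = 1 / ARR = 1 / 0.25736 = 3.886 → round up → 4

4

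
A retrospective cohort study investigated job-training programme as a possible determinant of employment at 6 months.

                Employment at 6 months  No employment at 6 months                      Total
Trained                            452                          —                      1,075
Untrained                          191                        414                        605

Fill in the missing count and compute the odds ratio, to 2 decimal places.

The missing cell is in the exposed row: 1075 − 452 = 623.
So a = 452, b = 623, c = 191, d = 414.
OR = (a·d)/(b·c) = (452 × 414) / (623 × 191) = 187128 / 118993 = 1.57260

1.57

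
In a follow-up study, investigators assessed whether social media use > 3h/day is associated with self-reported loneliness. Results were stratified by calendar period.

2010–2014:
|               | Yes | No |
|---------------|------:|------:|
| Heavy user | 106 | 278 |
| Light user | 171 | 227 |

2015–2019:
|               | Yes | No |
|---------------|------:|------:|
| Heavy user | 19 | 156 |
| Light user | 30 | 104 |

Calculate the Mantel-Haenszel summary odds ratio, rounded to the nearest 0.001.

0.489

OR_MH = Σ(aᵢdᵢ/nᵢ) / Σ(bᵢcᵢ/nᵢ), where nᵢ is the stratum total.
Stratum 1 (2010–2014): n = 782; a·d/n = 106·227/782 = 30.7698; b·c/n = 278·171/782 = 60.7903
Stratum 2 (2015–2019): n = 309; a·d/n = 19·104/309 = 6.3948; b·c/n = 156·30/309 = 15.1456
OR_MH = (30.7698 + 6.3948) / (60.7903 + 15.1456) = 37.1646 / 75.9359 = 0.48942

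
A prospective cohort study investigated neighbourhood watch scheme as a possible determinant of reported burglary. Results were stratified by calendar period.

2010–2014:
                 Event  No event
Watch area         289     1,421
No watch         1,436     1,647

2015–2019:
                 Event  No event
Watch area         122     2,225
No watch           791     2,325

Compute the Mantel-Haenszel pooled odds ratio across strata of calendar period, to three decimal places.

OR_MH = Σ(aᵢdᵢ/nᵢ) / Σ(bᵢcᵢ/nᵢ), where nᵢ is the stratum total.
Stratum 1 (2010–2014): n = 4793; a·d/n = 289·1647/4793 = 99.3079; b·c/n = 1421·1436/4793 = 425.7367
Stratum 2 (2015–2019): n = 5463; a·d/n = 122·2325/5463 = 51.9220; b·c/n = 2225·791/5463 = 322.1627
OR_MH = (99.3079 + 51.9220) / (425.7367 + 322.1627) = 151.2300 / 747.8994 = 0.20221

0.202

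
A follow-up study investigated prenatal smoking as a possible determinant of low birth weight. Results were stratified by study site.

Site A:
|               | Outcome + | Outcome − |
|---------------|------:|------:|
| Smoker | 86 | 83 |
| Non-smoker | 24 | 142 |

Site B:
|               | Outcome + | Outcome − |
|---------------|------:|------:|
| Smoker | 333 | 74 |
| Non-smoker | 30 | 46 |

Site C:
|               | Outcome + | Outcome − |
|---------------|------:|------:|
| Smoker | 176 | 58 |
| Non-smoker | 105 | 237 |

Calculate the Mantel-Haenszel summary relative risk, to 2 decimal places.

RR_MH = Σ(aᵢ·n₀ᵢ/nᵢ) / Σ(cᵢ·n₁ᵢ/nᵢ), with n₁ᵢ = aᵢ+bᵢ (exposed), n₀ᵢ = cᵢ+dᵢ (unexposed), nᵢ = n₁ᵢ+n₀ᵢ.
Stratum 1 (Site A): n₁ = 169, n₀ = 166, n = 335; a·n₀/n = 86·166/335 = 42.6149; c·n₁/n = 24·169/335 = 12.1075
Stratum 2 (Site B): n₁ = 407, n₀ = 76, n = 483; a·n₀/n = 333·76/483 = 52.3975; c·n₁/n = 30·407/483 = 25.2795
Stratum 3 (Site C): n₁ = 234, n₀ = 342, n = 576; a·n₀/n = 176·342/576 = 104.5000; c·n₁/n = 105·234/576 = 42.6562
RR_MH = (42.6149 + 52.3975 + 104.5000) / (12.1075 + 25.2795 + 42.6562) = 199.5124 / 80.0432 = 2.49256

2.49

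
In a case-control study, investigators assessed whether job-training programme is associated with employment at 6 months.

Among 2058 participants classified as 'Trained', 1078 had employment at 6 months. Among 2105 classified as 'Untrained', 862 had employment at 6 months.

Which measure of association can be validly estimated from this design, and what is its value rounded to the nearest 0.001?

From the description: a = 1078, b = 980, c = 862, d = 1243.
This is a case-control study: participants were sampled on outcome status, so risks in the source population cannot be estimated directly — relative risk is not valid here. The odds ratio is the appropriate measure.
OR = (a·d)/(b·c) = (1078 × 1243) / (980 × 862) = 1339954 / 844760 = 1.58619

1.586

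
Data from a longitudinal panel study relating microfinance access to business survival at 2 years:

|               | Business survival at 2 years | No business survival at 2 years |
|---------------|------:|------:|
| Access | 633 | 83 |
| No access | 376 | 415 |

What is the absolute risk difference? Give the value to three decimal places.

0.409

Cells: a = 633, b = 83, c = 376, d = 415.
Risk in exposed = 633/716 = 0.884078; risk in unexposed = 376/791 = 0.475348.
Risk difference = 0.884078 − 0.475348 = 0.408731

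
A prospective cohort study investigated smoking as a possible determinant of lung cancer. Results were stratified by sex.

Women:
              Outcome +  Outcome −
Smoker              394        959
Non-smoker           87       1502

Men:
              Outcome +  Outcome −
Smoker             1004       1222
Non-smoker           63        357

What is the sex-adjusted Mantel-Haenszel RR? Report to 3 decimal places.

RR_MH = Σ(aᵢ·n₀ᵢ/nᵢ) / Σ(cᵢ·n₁ᵢ/nᵢ), with n₁ᵢ = aᵢ+bᵢ (exposed), n₀ᵢ = cᵢ+dᵢ (unexposed), nᵢ = n₁ᵢ+n₀ᵢ.
Stratum 1 (Women): n₁ = 1353, n₀ = 1589, n = 2942; a·n₀/n = 394·1589/2942 = 212.8029; c·n₁/n = 87·1353/2942 = 40.0105
Stratum 2 (Men): n₁ = 2226, n₀ = 420, n = 2646; a·n₀/n = 1004·420/2646 = 159.3651; c·n₁/n = 63·2226/2646 = 53.0000
RR_MH = (212.8029 + 159.3651) / (40.0105 + 53.0000) = 372.1679 / 93.0105 = 4.00135

4.001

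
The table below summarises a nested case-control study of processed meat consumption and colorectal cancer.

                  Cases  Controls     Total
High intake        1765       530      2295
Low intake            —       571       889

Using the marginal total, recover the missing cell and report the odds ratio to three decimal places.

The missing cell is in the unexposed row: 889 − 571 = 318.
So a = 1765, b = 530, c = 318, d = 571.
OR = (a·d)/(b·c) = (1765 × 571) / (530 × 318) = 1007815 / 168540 = 5.97968

5.980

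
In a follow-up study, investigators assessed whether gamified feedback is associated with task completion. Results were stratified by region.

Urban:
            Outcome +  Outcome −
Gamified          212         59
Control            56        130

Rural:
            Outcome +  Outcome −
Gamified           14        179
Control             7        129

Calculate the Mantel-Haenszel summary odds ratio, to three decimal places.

OR_MH = Σ(aᵢdᵢ/nᵢ) / Σ(bᵢcᵢ/nᵢ), where nᵢ is the stratum total.
Stratum 1 (Urban): n = 457; a·d/n = 212·130/457 = 60.3063; b·c/n = 59·56/457 = 7.2298
Stratum 2 (Rural): n = 329; a·d/n = 14·129/329 = 5.4894; b·c/n = 179·7/329 = 3.8085
OR_MH = (60.3063 + 5.4894) / (7.2298 + 3.8085) = 65.7957 / 11.0383 = 5.96069

5.961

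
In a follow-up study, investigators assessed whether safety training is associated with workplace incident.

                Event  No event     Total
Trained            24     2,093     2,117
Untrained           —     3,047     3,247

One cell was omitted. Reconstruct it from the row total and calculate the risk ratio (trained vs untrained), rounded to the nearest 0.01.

The missing cell is in the unexposed row: 3247 − 3047 = 200.
So a = 24, b = 2093, c = 200, d = 3047.
RR = [a/(a+b)] / [c/(c+d)] = (24/2117) / (200/3247) = 0.01134/0.06160 = 0.18405

0.18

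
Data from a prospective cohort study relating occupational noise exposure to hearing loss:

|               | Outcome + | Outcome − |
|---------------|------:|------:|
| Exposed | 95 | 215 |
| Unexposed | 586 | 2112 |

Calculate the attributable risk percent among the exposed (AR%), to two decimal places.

Cells: a = 95, b = 215, c = 586, d = 2112.
Risk in exposed = 95/310 = 0.30645; risk in unexposed = 586/2698 = 0.21720.
RR = 0.30645/0.21720 = 1.41093
AR% = (RR − 1)/RR × 100 = (1.41093 − 1)/1.41093 × 100 = 29.1249%

29.12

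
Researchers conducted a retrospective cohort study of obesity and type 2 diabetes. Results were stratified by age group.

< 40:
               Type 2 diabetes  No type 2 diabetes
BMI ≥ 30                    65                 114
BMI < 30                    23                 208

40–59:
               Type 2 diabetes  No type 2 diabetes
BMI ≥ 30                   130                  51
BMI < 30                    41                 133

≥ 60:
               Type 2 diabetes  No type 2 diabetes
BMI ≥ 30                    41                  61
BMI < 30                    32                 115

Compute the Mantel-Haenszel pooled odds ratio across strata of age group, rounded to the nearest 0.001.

5.000

OR_MH = Σ(aᵢdᵢ/nᵢ) / Σ(bᵢcᵢ/nᵢ), where nᵢ is the stratum total.
Stratum 1 (< 40): n = 410; a·d/n = 65·208/410 = 32.9756; b·c/n = 114·23/410 = 6.3951
Stratum 2 (40–59): n = 355; a·d/n = 130·133/355 = 48.7042; b·c/n = 51·41/355 = 5.8901
Stratum 3 (≥ 60): n = 249; a·d/n = 41·115/249 = 18.9357; b·c/n = 61·32/249 = 7.8394
OR_MH = (32.9756 + 48.7042 + 18.9357) / (6.3951 + 5.8901 + 7.8394) = 100.6156 / 20.1246 = 4.99963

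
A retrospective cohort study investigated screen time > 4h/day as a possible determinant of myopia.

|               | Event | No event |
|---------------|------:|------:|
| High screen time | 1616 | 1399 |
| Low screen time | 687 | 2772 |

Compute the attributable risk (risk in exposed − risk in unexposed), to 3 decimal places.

Cells: a = 1616, b = 1399, c = 687, d = 2772.
Risk in exposed = 1616/3015 = 0.535987; risk in unexposed = 687/3459 = 0.198612.
Risk difference = 0.535987 − 0.198612 = 0.337374

0.337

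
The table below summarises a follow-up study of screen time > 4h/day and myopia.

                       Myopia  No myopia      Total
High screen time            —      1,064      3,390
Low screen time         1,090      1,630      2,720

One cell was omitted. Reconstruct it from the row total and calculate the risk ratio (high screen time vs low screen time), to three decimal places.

The missing cell is in the exposed row: 3390 − 1064 = 2326.
So a = 2326, b = 1064, c = 1090, d = 1630.
RR = [a/(a+b)] / [c/(c+d)] = (2326/3390) / (1090/2720) = 0.68614/0.40074 = 1.71219

1.712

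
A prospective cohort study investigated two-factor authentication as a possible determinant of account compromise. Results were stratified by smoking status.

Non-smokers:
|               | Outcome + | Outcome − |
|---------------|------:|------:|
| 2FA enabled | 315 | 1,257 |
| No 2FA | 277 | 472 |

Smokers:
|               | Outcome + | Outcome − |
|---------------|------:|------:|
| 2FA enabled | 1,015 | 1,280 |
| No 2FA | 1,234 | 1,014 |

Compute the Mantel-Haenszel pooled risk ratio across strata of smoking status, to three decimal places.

0.745

RR_MH = Σ(aᵢ·n₀ᵢ/nᵢ) / Σ(cᵢ·n₁ᵢ/nᵢ), with n₁ᵢ = aᵢ+bᵢ (exposed), n₀ᵢ = cᵢ+dᵢ (unexposed), nᵢ = n₁ᵢ+n₀ᵢ.
Stratum 1 (Non-smokers): n₁ = 1572, n₀ = 749, n = 2321; a·n₀/n = 315·749/2321 = 101.6523; c·n₁/n = 277·1572/2321 = 187.6105
Stratum 2 (Smokers): n₁ = 2295, n₀ = 2248, n = 4543; a·n₀/n = 1015·2248/4543 = 502.2496; c·n₁/n = 1234·2295/4543 = 623.3832
RR_MH = (101.6523 + 502.2496) / (187.6105 + 623.3832) = 603.9019 / 810.9937 = 0.74464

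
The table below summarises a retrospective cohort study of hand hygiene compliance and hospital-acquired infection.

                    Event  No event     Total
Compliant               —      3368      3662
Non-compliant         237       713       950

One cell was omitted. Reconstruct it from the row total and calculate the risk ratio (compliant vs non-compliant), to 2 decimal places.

The missing cell is in the exposed row: 3662 − 3368 = 294.
So a = 294, b = 3368, c = 237, d = 713.
RR = [a/(a+b)] / [c/(c+d)] = (294/3662) / (237/950) = 0.08028/0.24947 = 0.32181

0.32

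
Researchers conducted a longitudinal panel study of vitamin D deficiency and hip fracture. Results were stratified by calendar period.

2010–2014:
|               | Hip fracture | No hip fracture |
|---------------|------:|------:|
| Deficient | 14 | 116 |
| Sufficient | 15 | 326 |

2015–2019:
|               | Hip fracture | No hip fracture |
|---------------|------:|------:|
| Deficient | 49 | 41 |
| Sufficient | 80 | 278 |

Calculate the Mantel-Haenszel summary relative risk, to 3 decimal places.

2.439

RR_MH = Σ(aᵢ·n₀ᵢ/nᵢ) / Σ(cᵢ·n₁ᵢ/nᵢ), with n₁ᵢ = aᵢ+bᵢ (exposed), n₀ᵢ = cᵢ+dᵢ (unexposed), nᵢ = n₁ᵢ+n₀ᵢ.
Stratum 1 (2010–2014): n₁ = 130, n₀ = 341, n = 471; a·n₀/n = 14·341/471 = 10.1359; c·n₁/n = 15·130/471 = 4.1401
Stratum 2 (2015–2019): n₁ = 90, n₀ = 358, n = 448; a·n₀/n = 49·358/448 = 39.1562; c·n₁/n = 80·90/448 = 16.0714
RR_MH = (10.1359 + 39.1562) / (4.1401 + 16.0714) = 49.2921 / 20.2116 = 2.43881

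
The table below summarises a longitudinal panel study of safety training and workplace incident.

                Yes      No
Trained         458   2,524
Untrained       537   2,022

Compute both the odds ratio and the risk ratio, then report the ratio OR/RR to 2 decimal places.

0.93

Cells: a = 458, b = 2524, c = 537, d = 2022.
OR = (458·2022)/(2524·537) = 926076/1355388 = 0.68326
Risk in exposed = 458/2982 = 0.15359; risk in unexposed = 537/2559 = 0.20985; RR = 0.73190
OR/RR = 0.68326 / 0.73190 = 0.93353
The outcome is not rare, so the OR lies further from 1 than the RR.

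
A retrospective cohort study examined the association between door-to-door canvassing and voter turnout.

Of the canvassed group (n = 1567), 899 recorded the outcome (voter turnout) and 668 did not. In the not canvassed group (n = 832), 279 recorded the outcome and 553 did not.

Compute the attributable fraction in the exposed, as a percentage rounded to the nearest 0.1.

From the description: a = 899, b = 668, c = 279, d = 553.
Risk in exposed = 899/1567 = 0.57371; risk in unexposed = 279/832 = 0.33534.
RR = 0.57371/0.33534 = 1.71084
AR% = (RR − 1)/RR × 100 = (1.71084 − 1)/1.71084 × 100 = 41.5492%

41.5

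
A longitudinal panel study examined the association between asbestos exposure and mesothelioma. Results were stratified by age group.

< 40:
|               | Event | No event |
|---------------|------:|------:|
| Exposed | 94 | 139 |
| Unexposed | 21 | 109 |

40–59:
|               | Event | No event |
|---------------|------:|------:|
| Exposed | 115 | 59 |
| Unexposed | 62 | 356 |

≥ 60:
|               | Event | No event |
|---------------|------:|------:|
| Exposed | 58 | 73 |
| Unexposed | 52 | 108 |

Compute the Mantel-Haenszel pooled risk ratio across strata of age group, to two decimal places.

2.66

RR_MH = Σ(aᵢ·n₀ᵢ/nᵢ) / Σ(cᵢ·n₁ᵢ/nᵢ), with n₁ᵢ = aᵢ+bᵢ (exposed), n₀ᵢ = cᵢ+dᵢ (unexposed), nᵢ = n₁ᵢ+n₀ᵢ.
Stratum 1 (< 40): n₁ = 233, n₀ = 130, n = 363; a·n₀/n = 94·130/363 = 33.6639; c·n₁/n = 21·233/363 = 13.4793
Stratum 2 (40–59): n₁ = 174, n₀ = 418, n = 592; a·n₀/n = 115·418/592 = 81.1993; c·n₁/n = 62·174/592 = 18.2230
Stratum 3 (≥ 60): n₁ = 131, n₀ = 160, n = 291; a·n₀/n = 58·160/291 = 31.8900; c·n₁/n = 52·131/291 = 23.4089
RR_MH = (33.6639 + 81.1993 + 31.8900) / (13.4793 + 18.2230 + 23.4089) = 146.7533 / 55.1112 = 2.66286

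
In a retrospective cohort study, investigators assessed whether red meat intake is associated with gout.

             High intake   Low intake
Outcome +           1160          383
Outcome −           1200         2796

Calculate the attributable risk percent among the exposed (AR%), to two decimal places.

Reading the table with exposure as columns: a = 1160 (High intake, case), b = 1200 (High intake, non-case), c = 383 (Low intake, case), d = 2796.
Risk in exposed = 1160/2360 = 0.49153; risk in unexposed = 383/3179 = 0.12048.
RR = 0.49153/0.12048 = 4.07979
AR% = (RR − 1)/RR × 100 = (4.07979 − 1)/4.07979 × 100 = 75.4889%

75.49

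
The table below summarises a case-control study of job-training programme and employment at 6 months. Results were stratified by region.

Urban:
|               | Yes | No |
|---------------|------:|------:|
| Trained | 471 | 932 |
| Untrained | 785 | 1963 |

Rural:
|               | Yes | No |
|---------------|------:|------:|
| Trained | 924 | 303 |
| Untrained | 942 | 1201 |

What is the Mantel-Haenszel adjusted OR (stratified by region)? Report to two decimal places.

OR_MH = Σ(aᵢdᵢ/nᵢ) / Σ(bᵢcᵢ/nᵢ), where nᵢ is the stratum total.
Stratum 1 (Urban): n = 4151; a·d/n = 471·1963/4151 = 222.7350; b·c/n = 932·785/4151 = 176.2515
Stratum 2 (Rural): n = 3370; a·d/n = 924·1201/3370 = 329.2950; b·c/n = 303·942/3370 = 84.6961
OR_MH = (222.7350 + 329.2950) / (176.2515 + 84.6961) = 552.0300 / 260.9476 = 2.11548

2.12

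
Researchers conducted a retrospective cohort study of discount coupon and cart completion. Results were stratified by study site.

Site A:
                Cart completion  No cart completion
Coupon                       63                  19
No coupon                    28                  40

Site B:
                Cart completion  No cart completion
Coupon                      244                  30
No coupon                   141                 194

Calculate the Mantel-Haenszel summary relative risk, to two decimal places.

2.07

RR_MH = Σ(aᵢ·n₀ᵢ/nᵢ) / Σ(cᵢ·n₁ᵢ/nᵢ), with n₁ᵢ = aᵢ+bᵢ (exposed), n₀ᵢ = cᵢ+dᵢ (unexposed), nᵢ = n₁ᵢ+n₀ᵢ.
Stratum 1 (Site A): n₁ = 82, n₀ = 68, n = 150; a·n₀/n = 63·68/150 = 28.5600; c·n₁/n = 28·82/150 = 15.3067
Stratum 2 (Site B): n₁ = 274, n₀ = 335, n = 609; a·n₀/n = 244·335/609 = 134.2200; c·n₁/n = 141·274/609 = 63.4384
RR_MH = (28.5600 + 134.2200) / (15.3067 + 63.4384) = 162.7800 / 78.7451 = 2.06718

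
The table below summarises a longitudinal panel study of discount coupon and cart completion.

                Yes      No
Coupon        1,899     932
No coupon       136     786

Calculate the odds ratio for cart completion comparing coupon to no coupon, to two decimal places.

Cells: a = 1899, b = 932, c = 136, d = 786.
OR = (a·d)/(b·c) = (1899 × 786) / (932 × 136) = 1492614 / 126752 = 11.77586
The odds of cart completion are about 11.78 times as high in the coupon group.

11.78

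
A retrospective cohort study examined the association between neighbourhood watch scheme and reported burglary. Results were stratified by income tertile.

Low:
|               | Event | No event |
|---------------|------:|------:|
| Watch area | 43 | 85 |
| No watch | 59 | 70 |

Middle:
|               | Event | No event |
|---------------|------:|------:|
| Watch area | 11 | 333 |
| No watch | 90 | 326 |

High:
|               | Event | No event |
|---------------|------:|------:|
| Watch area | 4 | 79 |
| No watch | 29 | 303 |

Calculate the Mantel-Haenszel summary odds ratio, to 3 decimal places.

OR_MH = Σ(aᵢdᵢ/nᵢ) / Σ(bᵢcᵢ/nᵢ), where nᵢ is the stratum total.
Stratum 1 (Low): n = 257; a·d/n = 43·70/257 = 11.7121; b·c/n = 85·59/257 = 19.5136
Stratum 2 (Middle): n = 760; a·d/n = 11·326/760 = 4.7184; b·c/n = 333·90/760 = 39.4342
Stratum 3 (High): n = 415; a·d/n = 4·303/415 = 2.9205; b·c/n = 79·29/415 = 5.5205
OR_MH = (11.7121 + 4.7184 + 2.9205) / (19.5136 + 39.4342 + 5.5205) = 19.3510 / 64.4683 = 0.30016

0.300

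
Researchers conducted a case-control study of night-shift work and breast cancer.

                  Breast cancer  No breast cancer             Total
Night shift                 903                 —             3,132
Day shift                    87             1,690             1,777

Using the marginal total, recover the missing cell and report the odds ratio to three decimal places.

The missing cell is in the exposed row: 3132 − 903 = 2229.
So a = 903, b = 2229, c = 87, d = 1690.
OR = (a·d)/(b·c) = (903 × 1690) / (2229 × 87) = 1526070 / 193923 = 7.86946

7.869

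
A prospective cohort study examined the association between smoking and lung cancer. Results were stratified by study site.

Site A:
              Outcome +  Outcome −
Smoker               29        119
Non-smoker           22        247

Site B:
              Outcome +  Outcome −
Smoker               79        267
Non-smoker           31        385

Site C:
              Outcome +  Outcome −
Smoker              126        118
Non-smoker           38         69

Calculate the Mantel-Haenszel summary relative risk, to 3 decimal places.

RR_MH = Σ(aᵢ·n₀ᵢ/nᵢ) / Σ(cᵢ·n₁ᵢ/nᵢ), with n₁ᵢ = aᵢ+bᵢ (exposed), n₀ᵢ = cᵢ+dᵢ (unexposed), nᵢ = n₁ᵢ+n₀ᵢ.
Stratum 1 (Site A): n₁ = 148, n₀ = 269, n = 417; a·n₀/n = 29·269/417 = 18.7074; c·n₁/n = 22·148/417 = 7.8082
Stratum 2 (Site B): n₁ = 346, n₀ = 416, n = 762; a·n₀/n = 79·416/762 = 43.1286; c·n₁/n = 31·346/762 = 14.0761
Stratum 3 (Site C): n₁ = 244, n₀ = 107, n = 351; a·n₀/n = 126·107/351 = 38.4103; c·n₁/n = 38·244/351 = 26.4160
RR_MH = (18.7074 + 43.1286 + 38.4103) / (7.8082 + 14.0761 + 26.4160) = 100.2463 / 48.3002 = 2.07548

2.075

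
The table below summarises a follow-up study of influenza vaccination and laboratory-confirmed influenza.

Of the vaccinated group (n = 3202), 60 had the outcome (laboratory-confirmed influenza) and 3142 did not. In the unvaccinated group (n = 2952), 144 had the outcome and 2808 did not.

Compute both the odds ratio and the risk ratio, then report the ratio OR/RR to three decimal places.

From the description: a = 60, b = 3142, c = 144, d = 2808.
OR = (60·2808)/(3142·144) = 168480/452448 = 0.37237
Risk in exposed = 60/3202 = 0.01874; risk in unexposed = 144/2952 = 0.04878; RR = 0.38413
OR/RR = 0.37237 / 0.38413 = 0.96938
The outcome is rare in both groups, so OR ≈ RR (ratio near 1).

0.969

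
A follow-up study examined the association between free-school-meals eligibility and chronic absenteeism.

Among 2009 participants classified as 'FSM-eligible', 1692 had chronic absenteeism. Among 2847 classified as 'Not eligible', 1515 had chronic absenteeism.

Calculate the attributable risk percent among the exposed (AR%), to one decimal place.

36.8

From the description: a = 1692, b = 317, c = 1515, d = 1332.
Risk in exposed = 1692/2009 = 0.84221; risk in unexposed = 1515/2847 = 0.53214.
RR = 0.84221/0.53214 = 1.58269
AR% = (RR − 1)/RR × 100 = (1.58269 − 1)/1.58269 × 100 = 36.8163%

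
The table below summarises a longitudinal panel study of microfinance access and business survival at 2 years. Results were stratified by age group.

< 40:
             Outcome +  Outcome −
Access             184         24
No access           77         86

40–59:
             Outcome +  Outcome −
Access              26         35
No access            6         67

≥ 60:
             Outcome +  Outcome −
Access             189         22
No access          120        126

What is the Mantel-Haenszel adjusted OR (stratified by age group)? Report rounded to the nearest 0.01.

8.74

OR_MH = Σ(aᵢdᵢ/nᵢ) / Σ(bᵢcᵢ/nᵢ), where nᵢ is the stratum total.
Stratum 1 (< 40): n = 371; a·d/n = 184·86/371 = 42.6523; b·c/n = 24·77/371 = 4.9811
Stratum 2 (40–59): n = 134; a·d/n = 26·67/134 = 13.0000; b·c/n = 35·6/134 = 1.5672
Stratum 3 (≥ 60): n = 457; a·d/n = 189·126/457 = 52.1094; b·c/n = 22·120/457 = 5.7768
OR_MH = (42.6523 + 13.0000 + 52.1094) / (4.9811 + 1.5672 + 5.7768) = 107.7617 / 12.3251 = 8.74327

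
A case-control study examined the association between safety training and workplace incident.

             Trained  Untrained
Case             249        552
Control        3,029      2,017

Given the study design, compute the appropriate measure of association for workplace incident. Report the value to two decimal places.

0.30

Reading the table with exposure as columns: a = 249 (Trained, case), b = 3029 (Trained, non-case), c = 552 (Untrained, case), d = 2017.
This is a case-control study: participants were sampled on outcome status, so risks in the source population cannot be estimated directly — relative risk is not valid here. The odds ratio is the appropriate measure.
OR = (a·d)/(b·c) = (249 × 2017) / (3029 × 552) = 502233 / 1672008 = 0.30038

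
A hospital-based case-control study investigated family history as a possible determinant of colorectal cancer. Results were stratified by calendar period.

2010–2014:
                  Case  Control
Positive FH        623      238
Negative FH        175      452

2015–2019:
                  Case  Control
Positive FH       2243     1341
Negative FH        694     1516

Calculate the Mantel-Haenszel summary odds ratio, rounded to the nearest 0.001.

OR_MH = Σ(aᵢdᵢ/nᵢ) / Σ(bᵢcᵢ/nᵢ), where nᵢ is the stratum total.
Stratum 1 (2010–2014): n = 1488; a·d/n = 623·452/1488 = 189.2446; b·c/n = 238·175/1488 = 27.9906
Stratum 2 (2015–2019): n = 5794; a·d/n = 2243·1516/5794 = 586.8809; b·c/n = 1341·694/5794 = 160.6237
OR_MH = (189.2446 + 586.8809) / (27.9906 + 160.6237) = 776.1255 / 188.6143 = 4.11488

4.115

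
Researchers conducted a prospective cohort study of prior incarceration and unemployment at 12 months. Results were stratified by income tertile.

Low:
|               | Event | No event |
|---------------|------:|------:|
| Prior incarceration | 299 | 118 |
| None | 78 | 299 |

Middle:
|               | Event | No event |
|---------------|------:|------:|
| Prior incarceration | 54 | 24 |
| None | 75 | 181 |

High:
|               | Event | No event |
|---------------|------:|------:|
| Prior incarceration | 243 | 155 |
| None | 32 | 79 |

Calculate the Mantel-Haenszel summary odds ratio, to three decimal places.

6.719

OR_MH = Σ(aᵢdᵢ/nᵢ) / Σ(bᵢcᵢ/nᵢ), where nᵢ is the stratum total.
Stratum 1 (Low): n = 794; a·d/n = 299·299/794 = 112.5957; b·c/n = 118·78/794 = 11.5919
Stratum 2 (Middle): n = 334; a·d/n = 54·181/334 = 29.2635; b·c/n = 24·75/334 = 5.3892
Stratum 3 (High): n = 509; a·d/n = 243·79/509 = 37.7151; b·c/n = 155·32/509 = 9.7446
OR_MH = (112.5957 + 29.2635 + 37.7151) / (11.5919 + 5.3892 + 9.7446) = 179.5743 / 26.7258 = 6.71915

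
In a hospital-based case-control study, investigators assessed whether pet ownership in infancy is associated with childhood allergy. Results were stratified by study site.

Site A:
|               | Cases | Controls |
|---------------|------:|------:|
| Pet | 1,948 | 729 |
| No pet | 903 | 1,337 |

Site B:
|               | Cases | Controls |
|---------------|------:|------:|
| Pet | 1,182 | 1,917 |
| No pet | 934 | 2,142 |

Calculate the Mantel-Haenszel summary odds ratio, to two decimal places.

OR_MH = Σ(aᵢdᵢ/nᵢ) / Σ(bᵢcᵢ/nᵢ), where nᵢ is the stratum total.
Stratum 1 (Site A): n = 4917; a·d/n = 1948·1337/4917 = 529.6880; b·c/n = 729·903/4917 = 133.8798
Stratum 2 (Site B): n = 6175; a·d/n = 1182·2142/6175 = 410.0152; b·c/n = 1917·934/6175 = 289.9560
OR_MH = (529.6880 + 410.0152) / (133.8798 + 289.9560) = 939.7032 / 423.8358 = 2.21714

2.22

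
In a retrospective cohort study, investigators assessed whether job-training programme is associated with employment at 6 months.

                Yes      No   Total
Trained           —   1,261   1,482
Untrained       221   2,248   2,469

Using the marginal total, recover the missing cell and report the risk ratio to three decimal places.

The missing cell is in the exposed row: 1482 − 1261 = 221.
So a = 221, b = 1261, c = 221, d = 2248.
RR = [a/(a+b)] / [c/(c+d)] = (221/1482) / (221/2469) = 0.14912/0.08951 = 1.66599

1.666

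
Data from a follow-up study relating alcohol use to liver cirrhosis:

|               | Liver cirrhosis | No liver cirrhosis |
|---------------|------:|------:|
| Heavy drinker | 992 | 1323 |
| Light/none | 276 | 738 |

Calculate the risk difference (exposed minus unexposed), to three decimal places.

0.156

Cells: a = 992, b = 1323, c = 276, d = 738.
Risk in exposed = 992/2315 = 0.428510; risk in unexposed = 276/1014 = 0.272189.
Risk difference = 0.428510 − 0.272189 = 0.156320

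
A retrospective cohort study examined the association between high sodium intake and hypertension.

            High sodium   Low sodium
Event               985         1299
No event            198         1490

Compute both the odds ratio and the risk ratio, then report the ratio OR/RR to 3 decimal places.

3.192

Reading the table with exposure as columns: a = 985 (High sodium, case), b = 198 (High sodium, non-case), c = 1299 (Low sodium, case), d = 1490.
OR = (985·1490)/(198·1299) = 1467650/257202 = 5.70622
Risk in exposed = 985/1183 = 0.83263; risk in unexposed = 1299/2789 = 0.46576; RR = 1.78768
OR/RR = 5.70622 / 1.78768 = 3.19196
The outcome is not rare, so the OR lies further from 1 than the RR.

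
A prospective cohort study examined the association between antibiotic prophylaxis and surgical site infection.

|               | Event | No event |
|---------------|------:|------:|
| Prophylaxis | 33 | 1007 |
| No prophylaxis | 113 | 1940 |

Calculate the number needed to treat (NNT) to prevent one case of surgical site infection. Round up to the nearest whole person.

43

Risk in treated group = 33/1040 = 0.03173; risk in control = 113/2053 = 0.05504.
Absolute risk reduction = 0.05504 − 0.03173 = 0.02331
NNT = 1 / ARR = 1 / 0.02331 = 42.899 → round up → 43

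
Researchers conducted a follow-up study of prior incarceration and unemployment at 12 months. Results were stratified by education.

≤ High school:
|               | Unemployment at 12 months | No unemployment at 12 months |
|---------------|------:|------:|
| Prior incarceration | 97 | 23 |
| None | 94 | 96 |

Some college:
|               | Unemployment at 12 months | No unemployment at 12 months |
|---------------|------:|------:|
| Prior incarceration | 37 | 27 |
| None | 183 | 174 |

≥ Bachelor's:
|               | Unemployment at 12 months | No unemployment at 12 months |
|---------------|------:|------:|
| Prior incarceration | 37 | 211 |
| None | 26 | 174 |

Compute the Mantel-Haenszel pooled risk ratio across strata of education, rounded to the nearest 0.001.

1.366

RR_MH = Σ(aᵢ·n₀ᵢ/nᵢ) / Σ(cᵢ·n₁ᵢ/nᵢ), with n₁ᵢ = aᵢ+bᵢ (exposed), n₀ᵢ = cᵢ+dᵢ (unexposed), nᵢ = n₁ᵢ+n₀ᵢ.
Stratum 1 (≤ High school): n₁ = 120, n₀ = 190, n = 310; a·n₀/n = 97·190/310 = 59.4516; c·n₁/n = 94·120/310 = 36.3871
Stratum 2 (Some college): n₁ = 64, n₀ = 357, n = 421; a·n₀/n = 37·357/421 = 31.3753; c·n₁/n = 183·64/421 = 27.8195
Stratum 3 (≥ Bachelor's): n₁ = 248, n₀ = 200, n = 448; a·n₀/n = 37·200/448 = 16.5179; c·n₁/n = 26·248/448 = 14.3929
RR_MH = (59.4516 + 31.3753 + 16.5179) / (36.3871 + 27.8195 + 14.3929) = 107.3448 / 78.5994 = 1.36572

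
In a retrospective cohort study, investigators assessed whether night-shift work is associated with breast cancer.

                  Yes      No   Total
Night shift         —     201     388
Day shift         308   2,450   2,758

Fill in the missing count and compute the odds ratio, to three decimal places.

The missing cell is in the exposed row: 388 − 201 = 187.
So a = 187, b = 201, c = 308, d = 2450.
OR = (a·d)/(b·c) = (187 × 2450) / (201 × 308) = 458150 / 61908 = 7.40050

7.400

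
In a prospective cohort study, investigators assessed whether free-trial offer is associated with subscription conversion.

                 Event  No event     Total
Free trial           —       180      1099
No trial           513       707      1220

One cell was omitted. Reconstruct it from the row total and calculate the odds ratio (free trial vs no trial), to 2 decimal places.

7.04

The missing cell is in the exposed row: 1099 − 180 = 919.
So a = 919, b = 180, c = 513, d = 707.
OR = (a·d)/(b·c) = (919 × 707) / (180 × 513) = 649733 / 92340 = 7.03631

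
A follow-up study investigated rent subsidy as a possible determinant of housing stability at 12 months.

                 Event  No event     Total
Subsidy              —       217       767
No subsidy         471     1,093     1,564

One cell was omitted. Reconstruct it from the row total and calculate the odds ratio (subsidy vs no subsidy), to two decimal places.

The missing cell is in the exposed row: 767 − 217 = 550.
So a = 550, b = 217, c = 471, d = 1093.
OR = (a·d)/(b·c) = (550 × 1093) / (217 × 471) = 601150 / 102207 = 5.88169

5.88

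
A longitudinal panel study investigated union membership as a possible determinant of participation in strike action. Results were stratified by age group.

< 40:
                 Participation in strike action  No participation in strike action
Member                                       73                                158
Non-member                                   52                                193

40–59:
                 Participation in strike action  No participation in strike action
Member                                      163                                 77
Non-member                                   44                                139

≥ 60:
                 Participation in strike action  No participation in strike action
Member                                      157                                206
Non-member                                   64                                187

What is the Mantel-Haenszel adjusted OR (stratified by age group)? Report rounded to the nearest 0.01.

OR_MH = Σ(aᵢdᵢ/nᵢ) / Σ(bᵢcᵢ/nᵢ), where nᵢ is the stratum total.
Stratum 1 (< 40): n = 476; a·d/n = 73·193/476 = 29.5987; b·c/n = 158·52/476 = 17.2605
Stratum 2 (40–59): n = 423; a·d/n = 163·139/423 = 53.5626; b·c/n = 77·44/423 = 8.0095
Stratum 3 (≥ 60): n = 614; a·d/n = 157·187/614 = 47.8160; b·c/n = 206·64/614 = 21.4723
OR_MH = (29.5987 + 53.5626 + 47.8160) / (17.2605 + 8.0095 + 21.4723) = 130.9773 / 46.7423 = 2.80212

2.80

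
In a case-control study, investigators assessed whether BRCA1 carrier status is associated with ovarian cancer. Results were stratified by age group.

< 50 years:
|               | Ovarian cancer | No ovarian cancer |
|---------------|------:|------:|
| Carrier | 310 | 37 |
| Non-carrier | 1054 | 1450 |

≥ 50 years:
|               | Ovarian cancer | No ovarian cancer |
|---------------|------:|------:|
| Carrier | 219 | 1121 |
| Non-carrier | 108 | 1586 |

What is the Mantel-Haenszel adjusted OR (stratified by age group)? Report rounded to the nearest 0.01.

OR_MH = Σ(aᵢdᵢ/nᵢ) / Σ(bᵢcᵢ/nᵢ), where nᵢ is the stratum total.
Stratum 1 (< 50 years): n = 2851; a·d/n = 310·1450/2851 = 157.6640; b·c/n = 37·1054/2851 = 13.6787
Stratum 2 (≥ 50 years): n = 3034; a·d/n = 219·1586/3034 = 114.4806; b·c/n = 1121·108/3034 = 39.9038
OR_MH = (157.6640 + 114.4806) / (13.6787 + 39.9038) = 272.1445 / 53.5825 = 5.07898

5.08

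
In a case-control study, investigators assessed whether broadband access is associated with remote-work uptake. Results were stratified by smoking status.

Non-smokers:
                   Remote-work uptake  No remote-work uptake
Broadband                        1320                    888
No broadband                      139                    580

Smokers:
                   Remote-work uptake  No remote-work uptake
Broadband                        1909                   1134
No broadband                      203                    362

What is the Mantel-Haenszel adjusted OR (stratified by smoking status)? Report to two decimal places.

4.28

OR_MH = Σ(aᵢdᵢ/nᵢ) / Σ(bᵢcᵢ/nᵢ), where nᵢ is the stratum total.
Stratum 1 (Non-smokers): n = 2927; a·d/n = 1320·580/2927 = 261.5647; b·c/n = 888·139/2927 = 42.1701
Stratum 2 (Smokers): n = 3608; a·d/n = 1909·362/3608 = 191.5349; b·c/n = 1134·203/3608 = 63.8032
OR_MH = (261.5647 + 191.5349) / (42.1701 + 63.8032) = 453.0997 / 105.9734 = 4.27560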